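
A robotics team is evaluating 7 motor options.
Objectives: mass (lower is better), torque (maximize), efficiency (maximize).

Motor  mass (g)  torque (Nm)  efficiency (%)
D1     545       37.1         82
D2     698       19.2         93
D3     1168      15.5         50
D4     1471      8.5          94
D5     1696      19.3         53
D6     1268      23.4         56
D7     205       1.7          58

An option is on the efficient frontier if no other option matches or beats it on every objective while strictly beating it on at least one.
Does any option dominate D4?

No

D1: worse on efficiency (82 vs 94).
D2: worse on efficiency (93 vs 94).
D3: worse on efficiency (50 vs 94).
D5: worse on mass (1696 vs 1471).
D6: worse on efficiency (56 vs 94).
D7: worse on torque (1.7 vs 8.5).
No option is at least as good as D4 on every objective and strictly better on one.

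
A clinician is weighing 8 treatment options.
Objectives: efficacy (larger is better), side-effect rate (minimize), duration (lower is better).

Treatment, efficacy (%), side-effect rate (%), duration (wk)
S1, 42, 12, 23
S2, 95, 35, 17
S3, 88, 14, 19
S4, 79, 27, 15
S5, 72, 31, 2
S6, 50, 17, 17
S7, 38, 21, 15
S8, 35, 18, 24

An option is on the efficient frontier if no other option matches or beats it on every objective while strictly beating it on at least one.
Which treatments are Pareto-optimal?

S1, S2, S3, S4, S5, S6, S7

S1: not dominated (best side-effect rate).
S2: not dominated (best efficacy).
S3: not dominated.
S4: not dominated.
S5: not dominated (best duration).
S6: not dominated.
S7: not dominated.
S8: dominated by S1 (efficacy 42≥35, side-effect rate 12≤18, duration 23≤24).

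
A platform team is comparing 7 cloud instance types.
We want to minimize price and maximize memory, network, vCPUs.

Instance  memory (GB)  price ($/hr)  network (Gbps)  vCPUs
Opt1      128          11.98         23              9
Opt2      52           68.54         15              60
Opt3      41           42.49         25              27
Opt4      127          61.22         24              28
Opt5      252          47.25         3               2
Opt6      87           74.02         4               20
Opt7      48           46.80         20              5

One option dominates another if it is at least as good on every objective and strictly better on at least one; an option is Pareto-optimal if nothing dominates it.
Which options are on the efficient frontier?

Opt1, Opt2, Opt3, Opt4, Opt5

Opt1: not dominated (best price).
Opt2: not dominated (best vCPUs).
Opt3: not dominated (best network).
Opt4: not dominated.
Opt5: not dominated (best memory).
Opt6: dominated by Opt4 (memory 127≥87, price 61.22≤74.02, network 24≥4, vCPUs 28≥20).
Opt7: dominated by Opt1 (memory 128≥48, price 11.98≤46.80, network 23≥20, vCPUs 9≥5).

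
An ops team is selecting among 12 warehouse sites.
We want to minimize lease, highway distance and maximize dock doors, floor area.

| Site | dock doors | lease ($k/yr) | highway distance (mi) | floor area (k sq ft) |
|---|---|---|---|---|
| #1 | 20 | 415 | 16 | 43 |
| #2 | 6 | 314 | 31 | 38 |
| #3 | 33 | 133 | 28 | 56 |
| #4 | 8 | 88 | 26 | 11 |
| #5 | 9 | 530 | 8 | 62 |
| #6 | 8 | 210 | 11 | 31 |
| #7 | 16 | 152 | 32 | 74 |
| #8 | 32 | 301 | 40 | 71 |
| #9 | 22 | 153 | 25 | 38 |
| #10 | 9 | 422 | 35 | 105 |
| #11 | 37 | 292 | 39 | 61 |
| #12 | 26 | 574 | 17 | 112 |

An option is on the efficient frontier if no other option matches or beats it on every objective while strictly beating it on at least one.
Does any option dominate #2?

Yes

#3 vs #2: dock doors 33≥6, lease 133≤314, highway distance 28≤31, floor area 56≥38 — #3 is at least as good on every objective and strictly better on at least one, so #3 dominates #2.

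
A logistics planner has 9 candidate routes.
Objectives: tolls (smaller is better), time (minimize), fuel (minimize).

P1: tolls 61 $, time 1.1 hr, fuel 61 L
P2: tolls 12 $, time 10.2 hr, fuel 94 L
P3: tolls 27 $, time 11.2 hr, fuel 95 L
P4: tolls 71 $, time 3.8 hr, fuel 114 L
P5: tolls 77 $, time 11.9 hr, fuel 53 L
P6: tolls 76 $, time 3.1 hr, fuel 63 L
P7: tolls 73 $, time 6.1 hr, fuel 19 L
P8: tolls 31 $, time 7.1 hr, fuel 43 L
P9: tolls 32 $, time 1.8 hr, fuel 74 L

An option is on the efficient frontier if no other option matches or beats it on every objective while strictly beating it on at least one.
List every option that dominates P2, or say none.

none

P1: worse on tolls (61 vs 12).
P3: worse on tolls (27 vs 12).
P4: worse on tolls (71 vs 12).
P5: worse on tolls (77 vs 12).
P6: worse on tolls (76 vs 12).
P7: worse on tolls (73 vs 12).
P8: worse on tolls (31 vs 12).
P9: worse on tolls (32 vs 12).
No option dominates P2.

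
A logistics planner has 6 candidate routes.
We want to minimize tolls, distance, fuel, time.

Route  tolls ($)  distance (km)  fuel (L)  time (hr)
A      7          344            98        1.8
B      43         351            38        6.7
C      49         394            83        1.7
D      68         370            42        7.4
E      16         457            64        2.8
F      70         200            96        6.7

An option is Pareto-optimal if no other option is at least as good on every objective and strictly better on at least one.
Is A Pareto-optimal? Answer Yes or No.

Yes

B: worse on tolls (43 vs 7).
C: worse on tolls (49 vs 7).
D: worse on tolls (68 vs 7).
E: worse on tolls (16 vs 7).
F: worse on tolls (70 vs 7).
No option is at least as good as A on every objective and strictly better on one.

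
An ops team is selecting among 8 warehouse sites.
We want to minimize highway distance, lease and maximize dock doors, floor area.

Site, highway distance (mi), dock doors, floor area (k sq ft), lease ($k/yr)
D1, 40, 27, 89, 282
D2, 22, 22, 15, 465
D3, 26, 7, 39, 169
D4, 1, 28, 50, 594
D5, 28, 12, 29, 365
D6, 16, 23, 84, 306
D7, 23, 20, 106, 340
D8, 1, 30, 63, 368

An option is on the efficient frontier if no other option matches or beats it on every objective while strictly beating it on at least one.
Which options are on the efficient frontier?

D1, D3, D6, D7, D8

D1: not dominated.
D2: dominated by D6 (highway distance 16≤22, dock doors 23≥22, floor area 84≥15, lease 306≤465).
D3: not dominated (best lease).
D4: dominated by D8 (highway distance 1≤1, dock doors 30≥28, floor area 63≥50, lease 368≤594).
D5: dominated by D6 (highway distance 16≤28, dock doors 23≥12, floor area 84≥29, lease 306≤365).
D6: not dominated.
D7: not dominated (best floor area).
D8: not dominated (best dock doors).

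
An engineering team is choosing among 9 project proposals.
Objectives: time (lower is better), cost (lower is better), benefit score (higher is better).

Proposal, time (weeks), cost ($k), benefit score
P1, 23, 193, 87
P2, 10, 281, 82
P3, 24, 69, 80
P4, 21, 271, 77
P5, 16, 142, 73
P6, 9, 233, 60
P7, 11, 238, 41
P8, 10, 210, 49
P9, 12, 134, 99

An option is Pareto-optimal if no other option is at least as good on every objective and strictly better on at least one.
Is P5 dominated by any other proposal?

P9 vs P5: time 12≤16, cost 134≤142, benefit score 99≥73 — P9 is at least as good on every objective and strictly better on at least one, so P9 dominates P5.

Yes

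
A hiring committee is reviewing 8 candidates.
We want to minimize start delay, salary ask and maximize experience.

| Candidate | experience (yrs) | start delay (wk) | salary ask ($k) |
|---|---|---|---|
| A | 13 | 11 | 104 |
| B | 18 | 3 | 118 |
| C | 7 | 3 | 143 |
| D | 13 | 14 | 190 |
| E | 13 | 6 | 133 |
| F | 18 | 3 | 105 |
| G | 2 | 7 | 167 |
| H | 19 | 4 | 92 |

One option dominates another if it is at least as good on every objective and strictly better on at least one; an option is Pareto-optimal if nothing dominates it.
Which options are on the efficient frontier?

A: dominated by H (experience 19≥13, start delay 4≤11, salary ask 92≤104).
B: dominated by F (experience 18≥18, start delay 3≤3, salary ask 105≤118).
C: dominated by B (experience 18≥7, start delay 3≤3, salary ask 118≤143).
D: dominated by A (experience 13≥13, start delay 11≤14, salary ask 104≤190).
E: dominated by B (experience 18≥13, start delay 3≤6, salary ask 118≤133).
F: not dominated.
G: dominated by B (experience 18≥2, start delay 3≤7, salary ask 118≤167).
H: not dominated (best experience).

F, H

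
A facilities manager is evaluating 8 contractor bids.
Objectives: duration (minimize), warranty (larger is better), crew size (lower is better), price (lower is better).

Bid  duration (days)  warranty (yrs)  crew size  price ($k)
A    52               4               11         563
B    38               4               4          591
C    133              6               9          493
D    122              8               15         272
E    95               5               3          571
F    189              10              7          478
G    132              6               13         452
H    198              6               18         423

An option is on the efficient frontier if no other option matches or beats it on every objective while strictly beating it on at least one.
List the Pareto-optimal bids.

A, B, C, D, E, F, G

A: not dominated.
B: not dominated (best duration).
C: not dominated.
D: not dominated (best price).
E: not dominated (best crew size).
F: not dominated (best warranty).
G: not dominated.
H: dominated by D (duration 122≤198, warranty 8≥6, crew size 15≤18, price 272≤423).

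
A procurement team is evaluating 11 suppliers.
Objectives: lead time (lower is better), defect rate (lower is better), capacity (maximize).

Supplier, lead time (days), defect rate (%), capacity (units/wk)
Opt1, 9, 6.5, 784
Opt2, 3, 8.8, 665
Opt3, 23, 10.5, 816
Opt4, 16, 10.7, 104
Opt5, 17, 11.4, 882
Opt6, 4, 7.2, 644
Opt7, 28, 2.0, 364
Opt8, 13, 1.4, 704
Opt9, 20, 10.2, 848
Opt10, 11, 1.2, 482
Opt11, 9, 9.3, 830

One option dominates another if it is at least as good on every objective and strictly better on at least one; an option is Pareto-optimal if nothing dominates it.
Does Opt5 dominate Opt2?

Opt5 vs Opt2: Opt5 is worse on lead time (17 vs 3), so it does not dominate Opt2.

No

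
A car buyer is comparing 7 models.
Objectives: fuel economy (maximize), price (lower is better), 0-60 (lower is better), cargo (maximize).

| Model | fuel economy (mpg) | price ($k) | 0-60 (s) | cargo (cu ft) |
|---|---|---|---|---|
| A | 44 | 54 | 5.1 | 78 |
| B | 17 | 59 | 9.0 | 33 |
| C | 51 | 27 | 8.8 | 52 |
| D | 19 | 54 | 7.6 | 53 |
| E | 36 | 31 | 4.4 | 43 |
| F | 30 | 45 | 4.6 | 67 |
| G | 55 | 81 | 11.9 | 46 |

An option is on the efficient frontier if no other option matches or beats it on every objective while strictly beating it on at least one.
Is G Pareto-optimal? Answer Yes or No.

A: worse on fuel economy (44 vs 55).
B: worse on fuel economy (17 vs 55).
C: worse on fuel economy (51 vs 55).
D: worse on fuel economy (19 vs 55).
E: worse on fuel economy (36 vs 55).
F: worse on fuel economy (30 vs 55).
No option is at least as good as G on every objective and strictly better on one.

Yes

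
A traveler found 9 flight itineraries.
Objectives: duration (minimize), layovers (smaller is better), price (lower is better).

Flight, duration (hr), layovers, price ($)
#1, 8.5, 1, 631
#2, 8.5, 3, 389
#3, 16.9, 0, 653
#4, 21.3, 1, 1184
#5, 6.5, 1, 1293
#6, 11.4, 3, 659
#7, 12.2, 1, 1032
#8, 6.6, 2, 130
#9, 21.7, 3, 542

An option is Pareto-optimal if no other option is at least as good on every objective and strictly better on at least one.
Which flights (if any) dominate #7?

#1: duration 8.5≤12.2, layovers 1≤1, price 631≤1032 — dominates #7.
Others (#2, #3, #4, #5, #6, #8, #9) are each worse than #7 on at least one objective.

#1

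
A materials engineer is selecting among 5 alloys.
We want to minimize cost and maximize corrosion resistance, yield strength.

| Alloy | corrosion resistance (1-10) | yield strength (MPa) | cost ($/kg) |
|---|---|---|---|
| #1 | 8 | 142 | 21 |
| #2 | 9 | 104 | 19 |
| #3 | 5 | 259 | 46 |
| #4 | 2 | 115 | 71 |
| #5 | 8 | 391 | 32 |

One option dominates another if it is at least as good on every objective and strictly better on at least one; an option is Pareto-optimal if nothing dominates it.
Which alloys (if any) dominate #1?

none

#2: worse on yield strength (104 vs 142).
#3: worse on corrosion resistance (5 vs 8).
#4: worse on corrosion resistance (2 vs 8).
#5: worse on cost (32 vs 21).
No option dominates #1.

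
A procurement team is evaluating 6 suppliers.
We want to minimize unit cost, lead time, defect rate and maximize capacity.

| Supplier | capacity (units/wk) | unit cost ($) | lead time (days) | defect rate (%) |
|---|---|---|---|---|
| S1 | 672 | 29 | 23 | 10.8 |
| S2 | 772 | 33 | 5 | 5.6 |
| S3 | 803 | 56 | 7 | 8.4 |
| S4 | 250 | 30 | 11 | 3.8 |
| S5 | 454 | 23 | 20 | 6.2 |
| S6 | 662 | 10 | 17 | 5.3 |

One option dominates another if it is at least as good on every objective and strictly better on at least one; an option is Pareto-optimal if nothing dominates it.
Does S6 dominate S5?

Yes

S6 vs S5: capacity 662≥454, unit cost 10≤23, lead time 17≤20, defect rate 5.3≤6.2 — S6 is at least as good on every objective with at least one strict improvement.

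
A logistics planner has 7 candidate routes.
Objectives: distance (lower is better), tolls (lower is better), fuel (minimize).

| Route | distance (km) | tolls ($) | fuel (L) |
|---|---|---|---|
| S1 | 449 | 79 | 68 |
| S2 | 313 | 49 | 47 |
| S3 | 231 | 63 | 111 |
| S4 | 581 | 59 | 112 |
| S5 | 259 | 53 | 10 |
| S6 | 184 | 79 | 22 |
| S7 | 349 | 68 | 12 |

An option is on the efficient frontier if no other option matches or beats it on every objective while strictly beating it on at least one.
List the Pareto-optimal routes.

S2, S3, S5, S6

S1: dominated by S2 (distance 313≤449, tolls 49≤79, fuel 47≤68).
S2: not dominated (best tolls).
S3: not dominated.
S4: dominated by S2 (distance 313≤581, tolls 49≤59, fuel 47≤112).
S5: not dominated (best fuel).
S6: not dominated (best distance).
S7: dominated by S5 (distance 259≤349, tolls 53≤68, fuel 10≤12).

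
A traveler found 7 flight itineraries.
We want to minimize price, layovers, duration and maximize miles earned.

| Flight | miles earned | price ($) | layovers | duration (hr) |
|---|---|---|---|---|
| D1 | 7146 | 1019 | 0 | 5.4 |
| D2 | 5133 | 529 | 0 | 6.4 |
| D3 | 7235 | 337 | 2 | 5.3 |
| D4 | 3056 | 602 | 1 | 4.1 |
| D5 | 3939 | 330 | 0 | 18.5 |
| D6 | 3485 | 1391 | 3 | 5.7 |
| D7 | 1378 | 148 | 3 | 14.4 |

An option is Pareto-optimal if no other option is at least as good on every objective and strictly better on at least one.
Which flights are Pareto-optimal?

D1, D2, D3, D4, D5, D7

D1: not dominated.
D2: not dominated.
D3: not dominated (best miles earned).
D4: not dominated (best duration).
D5: not dominated.
D6: dominated by D1 (miles earned 7146≥3485, price 1019≤1391, layovers 0≤3, duration 5.4≤5.7).
D7: not dominated (best price).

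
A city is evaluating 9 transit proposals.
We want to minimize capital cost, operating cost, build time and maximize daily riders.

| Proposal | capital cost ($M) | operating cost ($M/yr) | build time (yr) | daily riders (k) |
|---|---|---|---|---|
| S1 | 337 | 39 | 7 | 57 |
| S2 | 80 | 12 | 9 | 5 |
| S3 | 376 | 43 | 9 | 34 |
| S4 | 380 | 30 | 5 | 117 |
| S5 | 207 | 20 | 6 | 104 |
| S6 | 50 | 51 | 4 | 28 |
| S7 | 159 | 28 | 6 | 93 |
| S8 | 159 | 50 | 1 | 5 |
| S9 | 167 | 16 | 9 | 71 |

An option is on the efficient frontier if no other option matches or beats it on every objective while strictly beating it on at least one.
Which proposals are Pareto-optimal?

S1: dominated by S5 (capital cost 207≤337, operating cost 20≤39, build time 6≤7, daily riders 104≥57).
S2: not dominated (best operating cost).
S3: dominated by S1 (capital cost 337≤376, operating cost 39≤43, build time 7≤9, daily riders 57≥34).
S4: not dominated (best daily riders).
S5: not dominated.
S6: not dominated (best capital cost).
S7: not dominated.
S8: not dominated (best build time).
S9: not dominated.

S2, S4, S5, S6, S7, S8, S9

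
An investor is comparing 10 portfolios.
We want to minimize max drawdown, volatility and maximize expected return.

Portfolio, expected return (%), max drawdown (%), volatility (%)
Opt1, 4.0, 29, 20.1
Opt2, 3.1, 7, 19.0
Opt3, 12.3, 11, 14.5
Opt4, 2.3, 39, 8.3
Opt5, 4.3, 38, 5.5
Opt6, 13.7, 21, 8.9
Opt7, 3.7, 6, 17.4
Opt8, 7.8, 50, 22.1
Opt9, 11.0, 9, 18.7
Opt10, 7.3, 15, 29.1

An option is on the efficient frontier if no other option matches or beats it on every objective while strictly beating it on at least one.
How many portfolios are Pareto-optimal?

5

Opt1: dominated by Opt3 (expected return 12.3≥4.0, max drawdown 11≤29, volatility 14.5≤20.1).
Opt2: dominated by Opt7 (expected return 3.7≥3.1, max drawdown 6≤7, volatility 17.4≤19.0).
Opt3: not dominated.
Opt4: dominated by Opt5 (expected return 4.3≥2.3, max drawdown 38≤39, volatility 5.5≤8.3).
Opt5: not dominated (best volatility).
Opt6: not dominated (best expected return).
Opt7: not dominated (best max drawdown).
Opt8: dominated by Opt3 (expected return 12.3≥7.8, max drawdown 11≤50, volatility 14.5≤22.1).
Opt9: not dominated.
Opt10: dominated by Opt3 (expected return 12.3≥7.3, max drawdown 11≤15, volatility 14.5≤29.1).
Pareto-optimal: Opt3, Opt5, Opt6, Opt7, Opt9 → 5.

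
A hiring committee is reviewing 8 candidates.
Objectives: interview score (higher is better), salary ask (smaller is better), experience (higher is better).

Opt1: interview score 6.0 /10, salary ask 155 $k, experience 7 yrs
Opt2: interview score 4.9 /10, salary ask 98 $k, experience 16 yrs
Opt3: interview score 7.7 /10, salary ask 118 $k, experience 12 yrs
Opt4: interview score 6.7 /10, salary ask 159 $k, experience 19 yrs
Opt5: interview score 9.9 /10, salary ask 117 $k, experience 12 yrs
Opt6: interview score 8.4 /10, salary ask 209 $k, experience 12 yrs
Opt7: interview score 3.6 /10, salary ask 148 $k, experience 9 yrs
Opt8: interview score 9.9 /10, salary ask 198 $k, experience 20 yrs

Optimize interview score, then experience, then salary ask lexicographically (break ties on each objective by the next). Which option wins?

Opt8

First maximize interview score: best is 9.9, kept {Opt5, Opt8}.
Then maximize experience: best is 20, kept {Opt8}.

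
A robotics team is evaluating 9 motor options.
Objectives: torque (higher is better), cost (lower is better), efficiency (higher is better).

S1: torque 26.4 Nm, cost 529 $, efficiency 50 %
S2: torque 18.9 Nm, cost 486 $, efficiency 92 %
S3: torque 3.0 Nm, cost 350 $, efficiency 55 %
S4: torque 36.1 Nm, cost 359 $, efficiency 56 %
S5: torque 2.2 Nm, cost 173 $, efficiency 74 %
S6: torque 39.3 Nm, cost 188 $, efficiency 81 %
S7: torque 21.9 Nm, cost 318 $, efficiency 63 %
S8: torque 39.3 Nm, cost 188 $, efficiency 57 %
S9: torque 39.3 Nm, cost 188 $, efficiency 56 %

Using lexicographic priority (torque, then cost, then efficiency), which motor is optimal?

S6

First maximize torque: best is 39.3, kept {S6, S8, S9}.
Then minimize cost: best is 188, kept {S6, S8, S9}.
Then maximize efficiency: best is 81, kept {S6}.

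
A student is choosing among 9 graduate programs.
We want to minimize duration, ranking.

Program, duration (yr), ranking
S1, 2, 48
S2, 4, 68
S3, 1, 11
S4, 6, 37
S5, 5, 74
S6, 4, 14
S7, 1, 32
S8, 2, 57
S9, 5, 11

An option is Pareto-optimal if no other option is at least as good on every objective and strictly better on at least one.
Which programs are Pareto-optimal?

S1: dominated by S3 (duration 1≤2, ranking 11≤48).
S2: dominated by S1 (duration 2≤4, ranking 48≤68).
S3: not dominated.
S4: dominated by S3 (duration 1≤6, ranking 11≤37).
S5: dominated by S1 (duration 2≤5, ranking 48≤74).
S6: dominated by S3 (duration 1≤4, ranking 11≤14).
S7: dominated by S3 (duration 1≤1, ranking 11≤32).
S8: dominated by S1 (duration 2≤2, ranking 48≤57).
S9: dominated by S3 (duration 1≤5, ranking 11≤11).

S3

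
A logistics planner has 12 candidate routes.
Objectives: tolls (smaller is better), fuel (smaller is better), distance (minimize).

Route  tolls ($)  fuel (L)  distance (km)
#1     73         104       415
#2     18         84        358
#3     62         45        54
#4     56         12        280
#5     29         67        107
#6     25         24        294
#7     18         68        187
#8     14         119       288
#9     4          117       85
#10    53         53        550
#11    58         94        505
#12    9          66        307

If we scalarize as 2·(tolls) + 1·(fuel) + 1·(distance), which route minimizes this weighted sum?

#9

#1: 2·73 + 1·104 + 1·415 = 665
#2: 2·18 + 1·84 + 1·358 = 478
#3: 2·62 + 1·45 + 1·54 = 223
#4: 2·56 + 1·12 + 1·280 = 404
#5: 2·29 + 1·67 + 1·107 = 232
#6: 2·25 + 1·24 + 1·294 = 368
#7: 2·18 + 1·68 + 1·187 = 291
#8: 2·14 + 1·119 + 1·288 = 435
#9: 2·4 + 1·117 + 1·85 = 210
#10: 2·53 + 1·53 + 1·550 = 709
#11: 2·58 + 1·94 + 1·505 = 715
#12: 2·9 + 1·66 + 1·307 = 391
Lowest: #9 at 210.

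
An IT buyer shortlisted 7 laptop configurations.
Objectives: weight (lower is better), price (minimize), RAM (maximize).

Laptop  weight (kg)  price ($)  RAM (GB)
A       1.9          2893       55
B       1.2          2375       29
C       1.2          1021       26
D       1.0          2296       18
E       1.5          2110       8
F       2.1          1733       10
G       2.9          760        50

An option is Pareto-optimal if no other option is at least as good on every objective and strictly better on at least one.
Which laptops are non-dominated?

A: not dominated (best RAM).
B: not dominated.
C: not dominated.
D: not dominated (best weight).
E: dominated by C (weight 1.2≤1.5, price 1021≤2110, RAM 26≥8).
F: dominated by C (weight 1.2≤2.1, price 1021≤1733, RAM 26≥10).
G: not dominated (best price).

A, B, C, D, G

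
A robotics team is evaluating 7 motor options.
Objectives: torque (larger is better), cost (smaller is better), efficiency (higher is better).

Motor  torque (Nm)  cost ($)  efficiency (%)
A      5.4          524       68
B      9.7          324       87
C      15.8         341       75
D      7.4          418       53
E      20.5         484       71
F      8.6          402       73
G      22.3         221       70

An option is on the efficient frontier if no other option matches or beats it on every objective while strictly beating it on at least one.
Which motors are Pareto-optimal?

B, C, E, G

A: dominated by B (torque 9.7≥5.4, cost 324≤524, efficiency 87≥68).
B: not dominated (best efficiency).
C: not dominated.
D: dominated by B (torque 9.7≥7.4, cost 324≤418, efficiency 87≥53).
E: not dominated.
F: dominated by B (torque 9.7≥8.6, cost 324≤402, efficiency 87≥73).
G: not dominated (best torque).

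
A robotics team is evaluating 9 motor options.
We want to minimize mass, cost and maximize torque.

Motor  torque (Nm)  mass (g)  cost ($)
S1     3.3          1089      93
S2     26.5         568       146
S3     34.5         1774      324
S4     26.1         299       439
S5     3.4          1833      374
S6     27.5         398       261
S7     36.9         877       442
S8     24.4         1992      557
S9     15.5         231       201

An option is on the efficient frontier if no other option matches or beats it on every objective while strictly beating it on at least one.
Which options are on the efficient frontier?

S1: not dominated (best cost).
S2: not dominated.
S3: not dominated.
S4: not dominated.
S5: dominated by S2 (torque 26.5≥3.4, mass 568≤1833, cost 146≤374).
S6: not dominated.
S7: not dominated (best torque).
S8: dominated by S2 (torque 26.5≥24.4, mass 568≤1992, cost 146≤557).
S9: not dominated (best mass).

S1, S2, S3, S4, S6, S7, S9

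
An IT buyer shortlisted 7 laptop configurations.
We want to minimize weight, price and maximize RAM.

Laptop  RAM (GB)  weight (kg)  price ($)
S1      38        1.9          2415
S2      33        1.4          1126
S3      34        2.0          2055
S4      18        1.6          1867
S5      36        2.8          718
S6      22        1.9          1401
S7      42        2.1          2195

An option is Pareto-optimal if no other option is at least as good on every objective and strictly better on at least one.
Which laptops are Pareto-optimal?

S1, S2, S3, S5, S7

S1: not dominated.
S2: not dominated (best weight).
S3: not dominated.
S4: dominated by S2 (RAM 33≥18, weight 1.4≤1.6, price 1126≤1867).
S5: not dominated (best price).
S6: dominated by S2 (RAM 33≥22, weight 1.4≤1.9, price 1126≤1401).
S7: not dominated (best RAM).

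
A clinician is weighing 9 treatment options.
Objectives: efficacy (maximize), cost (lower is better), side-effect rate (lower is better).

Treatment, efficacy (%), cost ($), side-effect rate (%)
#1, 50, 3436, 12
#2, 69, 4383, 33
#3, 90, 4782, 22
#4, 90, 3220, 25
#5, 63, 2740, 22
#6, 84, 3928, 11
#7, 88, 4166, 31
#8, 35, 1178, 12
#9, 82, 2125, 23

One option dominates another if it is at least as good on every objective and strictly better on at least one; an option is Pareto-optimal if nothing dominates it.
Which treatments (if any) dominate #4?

#1: worse on efficacy (50 vs 90).
#2: worse on efficacy (69 vs 90).
#3: worse on cost (4782 vs 3220).
#5: worse on efficacy (63 vs 90).
#6: worse on efficacy (84 vs 90).
#7: worse on efficacy (88 vs 90).
#8: worse on efficacy (35 vs 90).
#9: worse on efficacy (82 vs 90).
No option dominates #4.

none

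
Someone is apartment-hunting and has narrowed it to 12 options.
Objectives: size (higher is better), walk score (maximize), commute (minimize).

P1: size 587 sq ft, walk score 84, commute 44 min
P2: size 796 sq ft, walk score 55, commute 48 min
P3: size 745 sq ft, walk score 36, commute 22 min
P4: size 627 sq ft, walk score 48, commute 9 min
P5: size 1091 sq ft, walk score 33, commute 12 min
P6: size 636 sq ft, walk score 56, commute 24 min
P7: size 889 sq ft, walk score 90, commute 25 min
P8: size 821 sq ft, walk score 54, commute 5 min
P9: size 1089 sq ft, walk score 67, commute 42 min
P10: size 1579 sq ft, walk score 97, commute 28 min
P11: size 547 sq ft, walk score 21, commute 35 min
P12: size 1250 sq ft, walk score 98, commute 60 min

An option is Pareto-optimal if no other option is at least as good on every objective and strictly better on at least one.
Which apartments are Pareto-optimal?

P5, P6, P7, P8, P10, P12

P1: dominated by P7 (size 889≥587, walk score 90≥84, commute 25≤44).
P2: dominated by P7 (size 889≥796, walk score 90≥55, commute 25≤48).
P3: dominated by P8 (size 821≥745, walk score 54≥36, commute 5≤22).
P4: dominated by P8 (size 821≥627, walk score 54≥48, commute 5≤9).
P5: not dominated.
P6: not dominated.
P7: not dominated.
P8: not dominated (best commute).
P9: dominated by P10 (size 1579≥1089, walk score 97≥67, commute 28≤42).
P10: not dominated (best size).
P11: dominated by P3 (size 745≥547, walk score 36≥21, commute 22≤35).
P12: not dominated (best walk score).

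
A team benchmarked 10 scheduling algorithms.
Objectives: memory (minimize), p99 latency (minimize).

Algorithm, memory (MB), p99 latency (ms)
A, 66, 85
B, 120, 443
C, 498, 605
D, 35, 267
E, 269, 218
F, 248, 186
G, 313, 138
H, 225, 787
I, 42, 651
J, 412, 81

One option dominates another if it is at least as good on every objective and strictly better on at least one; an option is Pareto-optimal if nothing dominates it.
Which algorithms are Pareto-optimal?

A, D, J

A: not dominated.
B: dominated by A (memory 66≤120, p99 latency 85≤443).
C: dominated by A (memory 66≤498, p99 latency 85≤605).
D: not dominated (best memory).
E: dominated by A (memory 66≤269, p99 latency 85≤218).
F: dominated by A (memory 66≤248, p99 latency 85≤186).
G: dominated by A (memory 66≤313, p99 latency 85≤138).
H: dominated by A (memory 66≤225, p99 latency 85≤787).
I: dominated by D (memory 35≤42, p99 latency 267≤651).
J: not dominated (best p99 latency).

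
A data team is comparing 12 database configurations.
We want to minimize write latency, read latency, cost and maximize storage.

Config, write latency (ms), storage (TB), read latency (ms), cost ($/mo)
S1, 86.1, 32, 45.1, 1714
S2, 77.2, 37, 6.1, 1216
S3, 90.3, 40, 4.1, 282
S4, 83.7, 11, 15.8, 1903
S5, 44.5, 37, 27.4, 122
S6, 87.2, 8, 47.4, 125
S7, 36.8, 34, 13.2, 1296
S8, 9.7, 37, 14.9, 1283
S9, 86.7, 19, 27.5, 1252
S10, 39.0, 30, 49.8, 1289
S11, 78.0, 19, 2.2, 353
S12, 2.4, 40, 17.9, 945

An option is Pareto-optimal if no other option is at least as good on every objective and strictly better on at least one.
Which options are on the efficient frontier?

S2, S3, S5, S7, S8, S11, S12

S1: dominated by S2 (write latency 77.2≤86.1, storage 37≥32, read latency 6.1≤45.1, cost 1216≤1714).
S2: not dominated.
S3: not dominated.
S4: dominated by S2 (write latency 77.2≤83.7, storage 37≥11, read latency 6.1≤15.8, cost 1216≤1903).
S5: not dominated (best cost).
S6: dominated by S5 (write latency 44.5≤87.2, storage 37≥8, read latency 27.4≤47.4, cost 122≤125).
S7: not dominated.
S8: not dominated.
S9: dominated by S2 (write latency 77.2≤86.7, storage 37≥19, read latency 6.1≤27.5, cost 1216≤1252).
S10: dominated by S8 (write latency 9.7≤39.0, storage 37≥30, read latency 14.9≤49.8, cost 1283≤1289).
S11: not dominated (best read latency).
S12: not dominated (best write latency).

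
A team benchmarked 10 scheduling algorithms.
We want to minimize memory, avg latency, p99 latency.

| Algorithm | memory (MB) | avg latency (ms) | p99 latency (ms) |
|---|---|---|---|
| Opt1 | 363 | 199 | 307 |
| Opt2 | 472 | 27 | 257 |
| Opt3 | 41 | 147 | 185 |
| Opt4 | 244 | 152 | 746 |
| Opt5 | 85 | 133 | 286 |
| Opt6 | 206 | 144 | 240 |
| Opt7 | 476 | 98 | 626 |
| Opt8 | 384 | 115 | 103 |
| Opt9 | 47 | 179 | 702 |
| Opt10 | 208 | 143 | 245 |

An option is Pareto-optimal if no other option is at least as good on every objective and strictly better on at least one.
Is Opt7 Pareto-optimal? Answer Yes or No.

No

Opt2 vs Opt7: memory 472≤476, avg latency 27≤98, p99 latency 257≤626 — Opt2 is at least as good on every objective and strictly better on at least one, so Opt2 dominates Opt7.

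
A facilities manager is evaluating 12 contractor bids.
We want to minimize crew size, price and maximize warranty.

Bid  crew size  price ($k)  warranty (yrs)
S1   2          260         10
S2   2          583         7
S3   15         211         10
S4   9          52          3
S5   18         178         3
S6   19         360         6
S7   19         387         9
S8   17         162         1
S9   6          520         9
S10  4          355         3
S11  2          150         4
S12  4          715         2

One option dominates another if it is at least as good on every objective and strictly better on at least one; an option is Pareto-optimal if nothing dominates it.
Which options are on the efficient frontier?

S1, S3, S4, S11

S1: not dominated.
S2: dominated by S1 (crew size 2≤2, price 260≤583, warranty 10≥7).
S3: not dominated.
S4: not dominated (best price).
S5: dominated by S4 (crew size 9≤18, price 52≤178, warranty 3≥3).
S6: dominated by S1 (crew size 2≤19, price 260≤360, warranty 10≥6).
S7: dominated by S1 (crew size 2≤19, price 260≤387, warranty 10≥9).
S8: dominated by S4 (crew size 9≤17, price 52≤162, warranty 3≥1).
S9: dominated by S1 (crew size 2≤6, price 260≤520, warranty 10≥9).
S10: dominated by S1 (crew size 2≤4, price 260≤355, warranty 10≥3).
S11: not dominated.
S12: dominated by S1 (crew size 2≤4, price 260≤715, warranty 10≥2).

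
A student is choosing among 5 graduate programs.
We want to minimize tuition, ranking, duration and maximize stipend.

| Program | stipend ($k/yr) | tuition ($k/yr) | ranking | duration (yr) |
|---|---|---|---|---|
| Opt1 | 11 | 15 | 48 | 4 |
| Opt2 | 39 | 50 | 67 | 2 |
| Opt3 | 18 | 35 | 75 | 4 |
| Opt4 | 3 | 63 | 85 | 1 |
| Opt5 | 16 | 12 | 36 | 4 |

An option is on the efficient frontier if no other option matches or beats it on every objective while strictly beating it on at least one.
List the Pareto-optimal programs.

Opt2, Opt3, Opt4, Opt5

Opt1: dominated by Opt5 (stipend 16≥11, tuition 12≤15, ranking 36≤48, duration 4≤4).
Opt2: not dominated (best stipend).
Opt3: not dominated.
Opt4: not dominated (best duration).
Opt5: not dominated (best tuition).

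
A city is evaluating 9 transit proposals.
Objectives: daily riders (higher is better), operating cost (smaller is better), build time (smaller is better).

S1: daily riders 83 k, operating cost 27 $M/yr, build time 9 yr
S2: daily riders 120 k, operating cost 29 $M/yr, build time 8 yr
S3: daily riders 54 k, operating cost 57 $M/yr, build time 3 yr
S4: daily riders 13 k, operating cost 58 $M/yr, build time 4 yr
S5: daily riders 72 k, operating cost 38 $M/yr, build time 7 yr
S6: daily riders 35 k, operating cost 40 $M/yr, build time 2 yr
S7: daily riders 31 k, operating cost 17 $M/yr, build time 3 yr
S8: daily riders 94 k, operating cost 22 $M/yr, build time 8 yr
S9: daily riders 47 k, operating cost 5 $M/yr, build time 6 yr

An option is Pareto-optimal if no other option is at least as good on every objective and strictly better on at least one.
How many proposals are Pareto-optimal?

S1: dominated by S8 (daily riders 94≥83, operating cost 22≤27, build time 8≤9).
S2: not dominated (best daily riders).
S3: not dominated.
S4: dominated by S3 (daily riders 54≥13, operating cost 57≤58, build time 3≤4).
S5: not dominated.
S6: not dominated (best build time).
S7: not dominated.
S8: not dominated.
S9: not dominated (best operating cost).
Pareto-optimal: S2, S3, S5, S6, S7, S8, S9 → 7.

7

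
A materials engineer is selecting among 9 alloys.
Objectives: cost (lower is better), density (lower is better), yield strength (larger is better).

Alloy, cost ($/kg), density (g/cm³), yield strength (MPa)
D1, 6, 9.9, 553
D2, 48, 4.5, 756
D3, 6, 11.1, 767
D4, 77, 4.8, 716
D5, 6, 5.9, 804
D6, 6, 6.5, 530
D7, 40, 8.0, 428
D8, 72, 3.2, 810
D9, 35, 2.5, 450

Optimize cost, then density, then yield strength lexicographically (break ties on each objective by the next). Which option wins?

D5

First minimize cost: best is 6, kept {D1, D3, D5, D6}.
Then minimize density: best is 5.9, kept {D5}.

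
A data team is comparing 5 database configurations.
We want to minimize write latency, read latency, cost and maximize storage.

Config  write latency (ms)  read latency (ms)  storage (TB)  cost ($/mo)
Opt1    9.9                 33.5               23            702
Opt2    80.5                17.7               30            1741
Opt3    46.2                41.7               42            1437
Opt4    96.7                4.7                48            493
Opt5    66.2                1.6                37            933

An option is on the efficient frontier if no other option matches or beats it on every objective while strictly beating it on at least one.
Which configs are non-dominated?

Opt1, Opt3, Opt4, Opt5

Opt1: not dominated (best write latency).
Opt2: dominated by Opt5 (write latency 66.2≤80.5, read latency 1.6≤17.7, storage 37≥30, cost 933≤1741).
Opt3: not dominated.
Opt4: not dominated (best storage).
Opt5: not dominated (best read latency).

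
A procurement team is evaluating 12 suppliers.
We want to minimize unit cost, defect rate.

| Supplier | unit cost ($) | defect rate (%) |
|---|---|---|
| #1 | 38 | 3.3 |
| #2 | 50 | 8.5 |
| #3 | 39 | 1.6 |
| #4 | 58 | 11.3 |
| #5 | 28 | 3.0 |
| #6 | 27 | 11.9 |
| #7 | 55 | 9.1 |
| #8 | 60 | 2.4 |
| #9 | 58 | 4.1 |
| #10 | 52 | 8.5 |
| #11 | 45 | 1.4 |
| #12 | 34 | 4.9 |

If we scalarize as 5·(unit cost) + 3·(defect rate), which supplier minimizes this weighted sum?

#1: 5·38 + 3·3.3 = 199.9
#2: 5·50 + 3·8.5 = 275.5
#3: 5·39 + 3·1.6 = 199.8
#4: 5·58 + 3·11.3 = 323.9
#5: 5·28 + 3·3.0 = 149.0
#6: 5·27 + 3·11.9 = 170.7
#7: 5·55 + 3·9.1 = 302.3
#8: 5·60 + 3·2.4 = 307.2
#9: 5·58 + 3·4.1 = 302.3
#10: 5·52 + 3·8.5 = 285.5
#11: 5·45 + 3·1.4 = 229.2
#12: 5·34 + 3·4.9 = 184.7
Lowest: #5 at 149.0.

#5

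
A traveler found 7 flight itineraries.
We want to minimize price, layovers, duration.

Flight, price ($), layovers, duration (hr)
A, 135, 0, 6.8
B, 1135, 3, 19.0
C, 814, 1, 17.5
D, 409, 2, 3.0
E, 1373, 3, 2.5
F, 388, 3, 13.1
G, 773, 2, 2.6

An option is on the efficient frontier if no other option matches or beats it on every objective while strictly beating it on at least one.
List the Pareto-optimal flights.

A, D, E, G

A: not dominated (best price).
B: dominated by A (price 135≤1135, layovers 0≤3, duration 6.8≤19.0).
C: dominated by A (price 135≤814, layovers 0≤1, duration 6.8≤17.5).
D: not dominated.
E: not dominated (best duration).
F: dominated by A (price 135≤388, layovers 0≤3, duration 6.8≤13.1).
G: not dominated.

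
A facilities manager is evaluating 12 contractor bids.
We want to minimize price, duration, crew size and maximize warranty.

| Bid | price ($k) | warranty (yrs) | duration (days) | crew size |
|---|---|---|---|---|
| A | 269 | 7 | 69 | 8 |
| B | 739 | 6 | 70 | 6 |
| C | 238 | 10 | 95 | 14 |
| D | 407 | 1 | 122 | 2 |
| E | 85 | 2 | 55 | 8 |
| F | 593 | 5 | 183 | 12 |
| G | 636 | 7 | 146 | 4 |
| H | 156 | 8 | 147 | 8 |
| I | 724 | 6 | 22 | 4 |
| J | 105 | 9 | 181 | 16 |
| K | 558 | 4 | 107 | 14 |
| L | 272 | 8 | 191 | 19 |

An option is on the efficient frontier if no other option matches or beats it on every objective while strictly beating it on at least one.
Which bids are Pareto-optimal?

A: not dominated.
B: dominated by I (price 724≤739, warranty 6≥6, duration 22≤70, crew size 4≤6).
C: not dominated (best warranty).
D: not dominated (best crew size).
E: not dominated (best price).
F: dominated by A (price 269≤593, warranty 7≥5, duration 69≤183, crew size 8≤12).
G: not dominated.
H: not dominated.
I: not dominated (best duration).
J: not dominated.
K: dominated by A (price 269≤558, warranty 7≥4, duration 69≤107, crew size 8≤14).
L: dominated by C (price 238≤272, warranty 10≥8, duration 95≤191, crew size 14≤19).

A, C, D, E, G, H, I, J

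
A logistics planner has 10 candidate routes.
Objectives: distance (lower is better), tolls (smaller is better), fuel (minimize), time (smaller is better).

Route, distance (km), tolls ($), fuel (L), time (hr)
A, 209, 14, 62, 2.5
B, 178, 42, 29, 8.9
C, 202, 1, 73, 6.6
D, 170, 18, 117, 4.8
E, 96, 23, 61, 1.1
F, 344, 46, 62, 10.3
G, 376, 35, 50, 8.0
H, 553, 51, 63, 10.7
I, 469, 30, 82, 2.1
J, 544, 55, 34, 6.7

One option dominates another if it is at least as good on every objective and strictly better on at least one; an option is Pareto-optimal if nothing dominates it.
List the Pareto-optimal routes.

A: not dominated.
B: not dominated (best fuel).
C: not dominated (best tolls).
D: not dominated.
E: not dominated (best distance).
F: dominated by A (distance 209≤344, tolls 14≤46, fuel 62≤62, time 2.5≤10.3).
G: not dominated.
H: dominated by A (distance 209≤553, tolls 14≤51, fuel 62≤63, time 2.5≤10.7).
I: dominated by E (distance 96≤469, tolls 23≤30, fuel 61≤82, time 1.1≤2.1).
J: not dominated.

A, B, C, D, E, G, J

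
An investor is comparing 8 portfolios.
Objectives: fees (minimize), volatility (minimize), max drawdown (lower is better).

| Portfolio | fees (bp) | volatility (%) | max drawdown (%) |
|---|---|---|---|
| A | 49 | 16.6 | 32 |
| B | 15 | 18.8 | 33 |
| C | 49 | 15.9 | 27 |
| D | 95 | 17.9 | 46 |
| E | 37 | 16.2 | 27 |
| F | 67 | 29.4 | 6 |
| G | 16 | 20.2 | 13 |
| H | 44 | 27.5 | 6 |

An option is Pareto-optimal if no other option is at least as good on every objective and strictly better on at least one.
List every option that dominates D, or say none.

A, C, E

A: fees 49≤95, volatility 16.6≤17.9, max drawdown 32≤46 — dominates D.
C: fees 49≤95, volatility 15.9≤17.9, max drawdown 27≤46 — dominates D.
E: fees 37≤95, volatility 16.2≤17.9, max drawdown 27≤46 — dominates D.
Others (B, F, G, H) are each worse than D on at least one objective.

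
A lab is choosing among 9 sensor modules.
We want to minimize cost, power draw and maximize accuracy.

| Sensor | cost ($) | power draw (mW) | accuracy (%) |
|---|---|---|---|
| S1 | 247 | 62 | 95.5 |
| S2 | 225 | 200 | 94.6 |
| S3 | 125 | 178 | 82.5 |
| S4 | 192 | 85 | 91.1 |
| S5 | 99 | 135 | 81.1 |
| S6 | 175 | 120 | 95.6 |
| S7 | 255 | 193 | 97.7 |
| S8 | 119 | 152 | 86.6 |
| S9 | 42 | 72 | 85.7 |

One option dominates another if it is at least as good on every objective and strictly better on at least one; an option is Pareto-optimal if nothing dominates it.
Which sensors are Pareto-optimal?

S1, S4, S6, S7, S8, S9

S1: not dominated (best power draw).
S2: dominated by S6 (cost 175≤225, power draw 120≤200, accuracy 95.6≥94.6).
S3: dominated by S8 (cost 119≤125, power draw 152≤178, accuracy 86.6≥82.5).
S4: not dominated.
S5: dominated by S9 (cost 42≤99, power draw 72≤135, accuracy 85.7≥81.1).
S6: not dominated.
S7: not dominated (best accuracy).
S8: not dominated.
S9: not dominated (best cost).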